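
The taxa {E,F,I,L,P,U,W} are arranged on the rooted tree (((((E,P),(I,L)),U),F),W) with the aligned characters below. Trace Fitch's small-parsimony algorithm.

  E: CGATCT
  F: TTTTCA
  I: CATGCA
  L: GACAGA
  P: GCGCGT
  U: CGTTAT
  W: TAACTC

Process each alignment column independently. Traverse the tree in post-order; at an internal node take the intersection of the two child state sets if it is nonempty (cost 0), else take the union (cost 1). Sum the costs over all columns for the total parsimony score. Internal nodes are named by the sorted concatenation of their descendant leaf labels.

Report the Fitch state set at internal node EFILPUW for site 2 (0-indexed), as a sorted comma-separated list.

A,T

site 0, node EP: E={C} ∪ P={G} → {C,G} (+1)
site 0, node IL: I={C} ∪ L={G} → {C,G} (+1)
site 0, node EILP: EP={C,G} ∩ IL={C,G} → {C,G} (+0)
site 0, node EILPU: EILP={C,G} ∩ U={C} → {C} (+0)
site 0, node EFILPU: EILPU={C} ∪ F={T} → {C,T} (+1)
site 0, node EFILPUW: EFILPU={C,T} ∩ W={T} → {T} (+0)
site 1, node EP: E={G} ∪ P={C} → {C,G} (+1)
site 1, node IL: I={A} ∩ L={A} → {A} (+0)
site 1, node EILP: EP={C,G} ∪ IL={A} → {A,C,G} (+1)
site 1, node EILPU: EILP={A,C,G} ∩ U={G} → {G} (+0)
site 1, node EFILPU: EILPU={G} ∪ F={T} → {G,T} (+1)
site 1, node EFILPUW: EFILPU={G,T} ∪ W={A} → {A,G,T} (+1)
site 2, node EP: E={A} ∪ P={G} → {A,G} (+1)
site 2, node IL: I={T} ∪ L={C} → {C,T} (+1)
site 2, node EILP: EP={A,G} ∪ IL={C,T} → {A,C,G,T} (+1)
site 2, node EILPU: EILP={A,C,G,T} ∩ U={T} → {T} (+0)
site 2, node EFILPU: EILPU={T} ∩ F={T} → {T} (+0)
site 2, node EFILPUW: EFILPU={T} ∪ W={A} → {A,T} (+1)
site 3, node EP: E={T} ∪ P={C} → {C,T} (+1)
site 3, node IL: I={G} ∪ L={A} → {A,G} (+1)
site 3, node EILP: EP={C,T} ∪ IL={A,G} → {A,C,G,T} (+1)
site 3, node EILPU: EILP={A,C,G,T} ∩ U={T} → {T} (+0)
site 3, node EFILPU: EILPU={T} ∩ F={T} → {T} (+0)
site 3, node EFILPUW: EFILPU={T} ∪ W={C} → {C,T} (+1)
site 4, node EP: E={C} ∪ P={G} → {C,G} (+1)
site 4, node IL: I={C} ∪ L={G} → {C,G} (+1)
site 4, node EILP: EP={C,G} ∩ IL={C,G} → {C,G} (+0)
site 4, node EILPU: EILP={C,G} ∪ U={A} → {A,C,G} (+1)
site 4, node EFILPU: EILPU={A,C,G} ∩ F={C} → {C} (+0)
site 4, node EFILPUW: EFILPU={C} ∪ W={T} → {C,T} (+1)
site 5, node EP: E={T} ∩ P={T} → {T} (+0)
site 5, node IL: I={A} ∩ L={A} → {A} (+0)
site 5, node EILP: EP={T} ∪ IL={A} → {A,T} (+1)
site 5, node EILPU: EILP={A,T} ∩ U={T} → {T} (+0)
site 5, node EFILPU: EILPU={T} ∪ F={A} → {A,T} (+1)
site 5, node EFILPUW: EFILPU={A,T} ∪ W={C} → {A,C,T} (+1)
per-site changes: [3, 4, 4, 4, 4, 3]; total = 22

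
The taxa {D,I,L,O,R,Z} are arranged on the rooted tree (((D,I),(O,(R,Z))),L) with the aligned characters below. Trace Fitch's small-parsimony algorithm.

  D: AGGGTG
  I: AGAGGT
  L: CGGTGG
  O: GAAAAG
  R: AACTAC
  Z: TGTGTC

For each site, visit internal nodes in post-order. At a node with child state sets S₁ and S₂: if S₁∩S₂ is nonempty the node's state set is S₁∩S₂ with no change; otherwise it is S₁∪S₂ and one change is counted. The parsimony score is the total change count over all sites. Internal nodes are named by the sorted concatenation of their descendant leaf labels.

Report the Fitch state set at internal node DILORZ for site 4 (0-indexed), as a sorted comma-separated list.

G

site 0, node DI: D={A} ∩ I={A} → {A} (+0)
site 0, node RZ: R={A} ∪ Z={T} → {A,T} (+1)
site 0, node ORZ: O={G} ∪ RZ={A,T} → {A,G,T} (+1)
site 0, node DIORZ: DI={A} ∩ ORZ={A,G,T} → {A} (+0)
site 0, node DILORZ: DIORZ={A} ∪ L={C} → {A,C} (+1)
site 1, node DI: D={G} ∩ I={G} → {G} (+0)
site 1, node RZ: R={A} ∪ Z={G} → {A,G} (+1)
site 1, node ORZ: O={A} ∩ RZ={A,G} → {A} (+0)
site 1, node DIORZ: DI={G} ∪ ORZ={A} → {A,G} (+1)
site 1, node DILORZ: DIORZ={A,G} ∩ L={G} → {G} (+0)
site 2, node DI: D={G} ∪ I={A} → {A,G} (+1)
site 2, node RZ: R={C} ∪ Z={T} → {C,T} (+1)
site 2, node ORZ: O={A} ∪ RZ={C,T} → {A,C,T} (+1)
site 2, node DIORZ: DI={A,G} ∩ ORZ={A,C,T} → {A} (+0)
site 2, node DILORZ: DIORZ={A} ∪ L={G} → {A,G} (+1)
site 3, node DI: D={G} ∩ I={G} → {G} (+0)
site 3, node RZ: R={T} ∪ Z={G} → {G,T} (+1)
site 3, node ORZ: O={A} ∪ RZ={G,T} → {A,G,T} (+1)
site 3, node DIORZ: DI={G} ∩ ORZ={A,G,T} → {G} (+0)
site 3, node DILORZ: DIORZ={G} ∪ L={T} → {G,T} (+1)
site 4, node DI: D={T} ∪ I={G} → {G,T} (+1)
site 4, node RZ: R={A} ∪ Z={T} → {A,T} (+1)
site 4, node ORZ: O={A} ∩ RZ={A,T} → {A} (+0)
site 4, node DIORZ: DI={G,T} ∪ ORZ={A} → {A,G,T} (+1)
site 4, node DILORZ: DIORZ={A,G,T} ∩ L={G} → {G} (+0)
site 5, node DI: D={G} ∪ I={T} → {G,T} (+1)
site 5, node RZ: R={C} ∩ Z={C} → {C} (+0)
site 5, node ORZ: O={G} ∪ RZ={C} → {C,G} (+1)
site 5, node DIORZ: DI={G,T} ∩ ORZ={C,G} → {G} (+0)
site 5, node DILORZ: DIORZ={G} ∩ L={G} → {G} (+0)
per-site changes: [3, 2, 4, 3, 3, 2]; total = 17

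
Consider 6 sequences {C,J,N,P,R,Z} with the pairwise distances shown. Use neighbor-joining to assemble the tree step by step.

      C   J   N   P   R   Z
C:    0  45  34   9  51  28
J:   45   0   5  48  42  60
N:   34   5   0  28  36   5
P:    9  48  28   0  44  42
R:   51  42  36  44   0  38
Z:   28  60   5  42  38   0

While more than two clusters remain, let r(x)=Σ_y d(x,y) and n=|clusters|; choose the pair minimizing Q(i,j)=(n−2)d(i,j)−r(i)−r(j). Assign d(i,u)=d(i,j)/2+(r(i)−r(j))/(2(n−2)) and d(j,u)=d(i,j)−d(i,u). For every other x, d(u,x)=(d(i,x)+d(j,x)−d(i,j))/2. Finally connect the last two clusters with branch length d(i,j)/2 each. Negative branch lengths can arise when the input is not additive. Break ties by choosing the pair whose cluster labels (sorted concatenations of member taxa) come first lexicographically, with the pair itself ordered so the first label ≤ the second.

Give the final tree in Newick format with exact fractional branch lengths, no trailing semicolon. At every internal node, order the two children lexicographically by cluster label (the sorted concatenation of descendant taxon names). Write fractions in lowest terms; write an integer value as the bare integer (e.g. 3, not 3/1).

((((C:4,P:5):271/16,Z:217/16):35/16,(J:61/4,N:-41/4):215/16):369/32,R:369/32)

1. join C+P (d=9, Q=-302) ⇒ CP; edges |C|=4, |P|=5
  updated: d(CP,J)=42, d(CP,N)=53/2, d(CP,R)=43, d(CP,Z)=61/2
2. join J+N (d=5, Q=-413/2) ⇒ JN; edges |J|=61/4, |N|=-41/4
  updated: d(CP,JN)=127/4, d(JN,R)=73/2, d(JN,Z)=30
3. join CP+Z (d=61/2, Q=-571/4) ⇒ CPZ; edges |CP|=271/16, |Z|=217/16
  updated: d(CPZ,JN)=125/8, d(CPZ,R)=101/4
4. join CPZ+JN (d=125/8, Q=-619/8) ⇒ CJNPZ; edges |CPZ|=35/16, |JN|=215/16
  updated: d(CJNPZ,R)=369/16
5. join CJNPZ+R (d=369/16) ⇒ CJNPRZ; edges |CJNPZ|=369/32, |R|=369/32
final tree: ((((C:4,P:5):271/16,Z:217/16):35/16,(J:61/4,N:-41/4):215/16):369/32,R:369/32)
total length: 1331/16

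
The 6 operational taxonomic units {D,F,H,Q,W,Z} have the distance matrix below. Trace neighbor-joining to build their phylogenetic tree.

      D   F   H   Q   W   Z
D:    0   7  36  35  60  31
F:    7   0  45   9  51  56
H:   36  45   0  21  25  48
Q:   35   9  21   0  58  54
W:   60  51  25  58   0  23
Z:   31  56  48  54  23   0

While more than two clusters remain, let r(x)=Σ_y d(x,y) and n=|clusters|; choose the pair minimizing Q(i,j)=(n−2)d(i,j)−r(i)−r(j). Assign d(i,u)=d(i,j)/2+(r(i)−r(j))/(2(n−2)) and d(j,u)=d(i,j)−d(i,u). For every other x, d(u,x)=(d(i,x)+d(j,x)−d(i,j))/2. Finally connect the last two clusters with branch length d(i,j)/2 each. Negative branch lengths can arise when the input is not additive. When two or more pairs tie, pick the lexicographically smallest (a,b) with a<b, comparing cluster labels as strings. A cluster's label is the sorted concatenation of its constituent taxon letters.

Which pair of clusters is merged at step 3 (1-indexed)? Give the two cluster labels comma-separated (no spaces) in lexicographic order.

D,F

step 1: merge (W,Z) at d=23, Q=-337; branch lengths W→97/8, Z→87/8; new cluster WZ
  updated: d(D,WZ)=34, d(F,WZ)=42, d(H,WZ)=25, d(Q,WZ)=89/2
step 2: merge (H,WZ) at d=25, Q=-395/2; branch lengths H→113/12, WZ→187/12; new cluster HWZ
  updated: d(D,HWZ)=45/2, d(F,HWZ)=31, d(HWZ,Q)=81/4
step 3: merge (D,F) at d=7, Q=-195/2; branch lengths D→63/8, F→-7/8; new cluster DF
  updated: d(DF,HWZ)=93/4, d(DF,Q)=37/2
step 4: merge (DF,HWZ) at d=93/4, Q=-62; branch lengths DF→43/4, HWZ→25/2; new cluster DFHWZ
  updated: d(DFHWZ,Q)=31/4
step 5: merge (DFHWZ,Q) at d=31/4; branch lengths DFHWZ→31/8, Q→31/8; new cluster DFHQWZ
final tree: (((D:63/8,F:-7/8):43/4,(H:113/12,(W:97/8,Z:87/8):187/12):25/2):31/8,Q:31/8)
total length: 86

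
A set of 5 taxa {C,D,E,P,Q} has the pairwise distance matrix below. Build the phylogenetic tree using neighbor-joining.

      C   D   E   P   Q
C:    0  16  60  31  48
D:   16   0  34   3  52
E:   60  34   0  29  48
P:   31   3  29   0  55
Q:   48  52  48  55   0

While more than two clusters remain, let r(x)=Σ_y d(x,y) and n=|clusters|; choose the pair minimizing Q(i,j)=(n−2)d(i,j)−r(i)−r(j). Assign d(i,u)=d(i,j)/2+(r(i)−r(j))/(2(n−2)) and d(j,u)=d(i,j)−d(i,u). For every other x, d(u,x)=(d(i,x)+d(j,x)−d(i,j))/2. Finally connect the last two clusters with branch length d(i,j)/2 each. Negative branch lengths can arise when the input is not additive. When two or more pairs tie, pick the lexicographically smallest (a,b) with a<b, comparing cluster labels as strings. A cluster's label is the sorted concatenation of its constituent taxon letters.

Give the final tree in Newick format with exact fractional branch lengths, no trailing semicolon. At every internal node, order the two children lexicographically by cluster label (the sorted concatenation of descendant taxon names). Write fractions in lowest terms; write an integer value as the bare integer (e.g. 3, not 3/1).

iteration 1: select E,Q (d=48, Q=-230); attach at lengths (56/3, 88/3); label the merged cluster EQ
  updated: d(C,EQ)=30, d(D,EQ)=19, d(EQ,P)=18
iteration 2: select C,EQ (d=30, Q=-84); attach at lengths (35/2, 25/2); label the merged cluster CEQ
  updated: d(CEQ,D)=5/2, d(CEQ,P)=19/2
iteration 3: select CEQ,D (d=5/2, Q=-15); attach at lengths (9/2, -2); label the merged cluster CDEQ
  updated: d(CDEQ,P)=5
iteration 4: select CDEQ,P (d=5); attach at lengths (5/2, 5/2); label the merged cluster CDEPQ
final tree: (((C:35/2,(E:56/3,Q:88/3):25/2):9/2,D:-2):5/2,P:5/2)
total length: 171/2

(((C:35/2,(E:56/3,Q:88/3):25/2):9/2,D:-2):5/2,P:5/2)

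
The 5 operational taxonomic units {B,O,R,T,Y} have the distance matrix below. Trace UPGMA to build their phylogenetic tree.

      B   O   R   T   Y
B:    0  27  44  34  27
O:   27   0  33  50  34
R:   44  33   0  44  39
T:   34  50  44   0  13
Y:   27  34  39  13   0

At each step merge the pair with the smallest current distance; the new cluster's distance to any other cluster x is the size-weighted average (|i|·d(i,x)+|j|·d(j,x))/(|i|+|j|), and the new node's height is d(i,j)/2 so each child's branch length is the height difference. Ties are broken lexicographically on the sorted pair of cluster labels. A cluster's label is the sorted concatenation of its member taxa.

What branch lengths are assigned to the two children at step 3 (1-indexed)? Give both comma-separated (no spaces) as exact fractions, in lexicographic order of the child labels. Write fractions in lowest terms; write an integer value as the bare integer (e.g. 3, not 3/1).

iteration 1: select T,Y (d=13); attach at lengths (13/2, 13/2); label the merged cluster TY
  updated: d(B,TY)=61/2, d(O,TY)=42, d(R,TY)=83/2
iteration 2: select B,O (d=27); attach at lengths (27/2, 27/2); label the merged cluster BO
  updated: d(BO,R)=77/2, d(BO,TY)=145/4
iteration 3: select BO,TY (d=145/4); attach at lengths (37/8, 93/8); label the merged cluster BOTY
  updated: d(BOTY,R)=40
iteration 4: select BOTY,R (d=40); attach at lengths (15/8, 20); label the merged cluster BORTY
final tree: (((B:27/2,O:27/2):37/8,(T:13/2,Y:13/2):93/8):15/8,R:20)
total length: 625/8

37/8,93/8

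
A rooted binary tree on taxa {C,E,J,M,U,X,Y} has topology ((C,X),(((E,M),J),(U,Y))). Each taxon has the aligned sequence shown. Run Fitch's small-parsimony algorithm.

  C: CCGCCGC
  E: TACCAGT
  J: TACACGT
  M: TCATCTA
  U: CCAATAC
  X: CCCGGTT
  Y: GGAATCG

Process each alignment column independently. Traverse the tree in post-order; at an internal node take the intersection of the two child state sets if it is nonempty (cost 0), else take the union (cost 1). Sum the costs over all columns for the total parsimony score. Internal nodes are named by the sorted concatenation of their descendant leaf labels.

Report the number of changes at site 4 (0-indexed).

3

site 0, node CX: C={C} ∩ X={C} → {C} (+0)
site 0, node EM: E={T} ∩ M={T} → {T} (+0)
site 0, node EJM: EM={T} ∩ J={T} → {T} (+0)
site 0, node UY: U={C} ∪ Y={G} → {C,G} (+1)
site 0, node EJMUY: EJM={T} ∪ UY={C,G} → {C,G,T} (+1)
site 0, node CEJMUXY: CX={C} ∩ EJMUY={C,G,T} → {C} (+0)
site 1, node CX: C={C} ∩ X={C} → {C} (+0)
site 1, node EM: E={A} ∪ M={C} → {A,C} (+1)
site 1, node EJM: EM={A,C} ∩ J={A} → {A} (+0)
site 1, node UY: U={C} ∪ Y={G} → {C,G} (+1)
site 1, node EJMUY: EJM={A} ∪ UY={C,G} → {A,C,G} (+1)
site 1, node CEJMUXY: CX={C} ∩ EJMUY={A,C,G} → {C} (+0)
site 2, node CX: C={G} ∪ X={C} → {C,G} (+1)
site 2, node EM: E={C} ∪ M={A} → {A,C} (+1)
site 2, node EJM: EM={A,C} ∩ J={C} → {C} (+0)
site 2, node UY: U={A} ∩ Y={A} → {A} (+0)
site 2, node EJMUY: EJM={C} ∪ UY={A} → {A,C} (+1)
site 2, node CEJMUXY: CX={C,G} ∩ EJMUY={A,C} → {C} (+0)
site 3, node CX: C={C} ∪ X={G} → {C,G} (+1)
site 3, node EM: E={C} ∪ M={T} → {C,T} (+1)
site 3, node EJM: EM={C,T} ∪ J={A} → {A,C,T} (+1)
site 3, node UY: U={A} ∩ Y={A} → {A} (+0)
site 3, node EJMUY: EJM={A,C,T} ∩ UY={A} → {A} (+0)
site 3, node CEJMUXY: CX={C,G} ∪ EJMUY={A} → {A,C,G} (+1)
site 4, node CX: C={C} ∪ X={G} → {C,G} (+1)
site 4, node EM: E={A} ∪ M={C} → {A,C} (+1)
site 4, node EJM: EM={A,C} ∩ J={C} → {C} (+0)
site 4, node UY: U={T} ∩ Y={T} → {T} (+0)
site 4, node EJMUY: EJM={C} ∪ UY={T} → {C,T} (+1)
site 4, node CEJMUXY: CX={C,G} ∩ EJMUY={C,T} → {C} (+0)
site 5, node CX: C={G} ∪ X={T} → {G,T} (+1)
site 5, node EM: E={G} ∪ M={T} → {G,T} (+1)
site 5, node EJM: EM={G,T} ∩ J={G} → {G} (+0)
site 5, node UY: U={A} ∪ Y={C} → {A,C} (+1)
site 5, node EJMUY: EJM={G} ∪ UY={A,C} → {A,C,G} (+1)
site 5, node CEJMUXY: CX={G,T} ∩ EJMUY={A,C,G} → {G} (+0)
site 6, node CX: C={C} ∪ X={T} → {C,T} (+1)
site 6, node EM: E={T} ∪ M={A} → {A,T} (+1)
site 6, node EJM: EM={A,T} ∩ J={T} → {T} (+0)
site 6, node UY: U={C} ∪ Y={G} → {C,G} (+1)
site 6, node EJMUY: EJM={T} ∪ UY={C,G} → {C,G,T} (+1)
site 6, node CEJMUXY: CX={C,T} ∩ EJMUY={C,G,T} → {C,T} (+0)
per-site changes: [2, 3, 3, 4, 3, 4, 4]; total = 23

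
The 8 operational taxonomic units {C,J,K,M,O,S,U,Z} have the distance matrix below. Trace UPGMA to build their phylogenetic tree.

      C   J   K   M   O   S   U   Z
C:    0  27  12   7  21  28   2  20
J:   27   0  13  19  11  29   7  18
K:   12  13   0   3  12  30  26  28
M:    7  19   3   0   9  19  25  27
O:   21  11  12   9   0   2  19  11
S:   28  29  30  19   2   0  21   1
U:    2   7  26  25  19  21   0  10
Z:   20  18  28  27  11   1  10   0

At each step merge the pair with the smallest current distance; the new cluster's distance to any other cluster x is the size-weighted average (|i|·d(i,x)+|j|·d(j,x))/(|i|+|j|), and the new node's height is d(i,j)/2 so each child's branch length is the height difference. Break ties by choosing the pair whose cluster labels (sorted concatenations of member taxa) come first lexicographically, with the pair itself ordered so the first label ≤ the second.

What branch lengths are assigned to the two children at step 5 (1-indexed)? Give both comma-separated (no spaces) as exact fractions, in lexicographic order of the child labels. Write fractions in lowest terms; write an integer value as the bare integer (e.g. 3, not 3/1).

step 1: merge (S,Z) at d=1; branch lengths S→1/2, Z→1/2; new cluster SZ
  updated: d(C,SZ)=24, d(J,SZ)=47/2, d(K,SZ)=29, d(M,SZ)=23, d(O,SZ)=13/2, d(SZ,U)=31/2
step 2: merge (C,U) at d=2; branch lengths C→1, U→1; new cluster CU
  updated: d(CU,J)=17, d(CU,K)=19, d(CU,M)=16, d(CU,O)=20, d(CU,SZ)=79/4
step 3: merge (K,M) at d=3; branch lengths K→3/2, M→3/2; new cluster KM
  updated: d(CU,KM)=35/2, d(J,KM)=16, d(KM,O)=21/2, d(KM,SZ)=26
step 4: merge (O,SZ) at d=13/2; branch lengths O→13/4, SZ→11/4; new cluster OSZ
  updated: d(CU,OSZ)=119/6, d(J,OSZ)=58/3, d(KM,OSZ)=125/6
step 5: merge (J,KM) at d=16; branch lengths J→8, KM→13/2; new cluster JKM
  updated: d(CU,JKM)=52/3, d(JKM,OSZ)=61/3
step 6: merge (CU,JKM) at d=52/3; branch lengths CU→23/3, JKM→2/3; new cluster CJKMU
  updated: d(CJKMU,OSZ)=302/15
step 7: merge (CJKMU,OSZ) at d=302/15; branch lengths CJKMU→7/5, OSZ→409/60; new cluster CJKMOSUZ
final tree: (((C:1,U:1):23/3,(J:8,(K:3/2,M:3/2):13/2):2/3):7/5,(O:13/4,(S:1/2,Z:1/2):11/4):409/60)
total length: 861/20

8,13/2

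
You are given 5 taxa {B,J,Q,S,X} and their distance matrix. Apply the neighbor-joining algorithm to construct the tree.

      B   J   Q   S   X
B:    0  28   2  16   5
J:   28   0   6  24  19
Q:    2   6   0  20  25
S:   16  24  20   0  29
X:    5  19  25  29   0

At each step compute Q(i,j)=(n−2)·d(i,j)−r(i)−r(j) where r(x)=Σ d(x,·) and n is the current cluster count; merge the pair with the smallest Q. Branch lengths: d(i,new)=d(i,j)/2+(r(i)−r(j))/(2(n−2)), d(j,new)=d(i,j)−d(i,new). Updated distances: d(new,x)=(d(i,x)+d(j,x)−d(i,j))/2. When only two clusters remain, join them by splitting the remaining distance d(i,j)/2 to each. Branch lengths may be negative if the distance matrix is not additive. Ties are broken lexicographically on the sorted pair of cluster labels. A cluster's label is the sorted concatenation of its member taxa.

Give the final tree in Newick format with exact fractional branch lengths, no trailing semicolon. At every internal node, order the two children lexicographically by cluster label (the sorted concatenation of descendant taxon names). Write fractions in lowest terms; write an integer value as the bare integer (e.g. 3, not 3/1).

step 1: merge (B,X) at d=5, Q=-114; branch lengths B→-2, X→7; new cluster BX
  updated: d(BX,J)=21, d(BX,Q)=11, d(BX,S)=20
step 2: merge (BX,S) at d=20, Q=-76; branch lengths BX→7, S→13; new cluster BSX
  updated: d(BSX,J)=25/2, d(BSX,Q)=11/2
step 3: merge (BSX,J) at d=25/2, Q=-24; branch lengths BSX→6, J→13/2; new cluster BJSX
  updated: d(BJSX,Q)=-1/2
step 4: merge (BJSX,Q) at d=-1/2; branch lengths BJSX→-1/4, Q→-1/4; new cluster BJQSX
final tree: ((((B:-2,X:7):7,S:13):6,J:13/2):-1/4,Q:-1/4)
total length: 37

((((B:-2,X:7):7,S:13):6,J:13/2):-1/4,Q:-1/4)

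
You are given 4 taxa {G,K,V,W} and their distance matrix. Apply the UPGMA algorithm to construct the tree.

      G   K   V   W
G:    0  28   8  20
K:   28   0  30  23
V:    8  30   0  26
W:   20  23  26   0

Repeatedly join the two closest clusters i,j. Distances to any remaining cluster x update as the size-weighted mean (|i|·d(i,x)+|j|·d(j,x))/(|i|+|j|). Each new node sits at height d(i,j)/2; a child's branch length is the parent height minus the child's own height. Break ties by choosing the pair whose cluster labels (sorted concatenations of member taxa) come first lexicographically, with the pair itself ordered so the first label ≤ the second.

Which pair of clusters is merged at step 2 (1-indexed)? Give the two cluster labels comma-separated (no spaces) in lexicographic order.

GV,W

step 1: merge (G,V) at d=8; branch lengths G→4, V→4; new cluster GV
  updated: d(GV,K)=29, d(GV,W)=23
step 2: merge (GV,W) at d=23; branch lengths GV→15/2, W→23/2; new cluster GVW
  updated: d(GVW,K)=27
step 3: merge (GVW,K) at d=27; branch lengths GVW→2, K→27/2; new cluster GKVW
final tree: (((G:4,V:4):15/2,W:23/2):2,K:27/2)
total length: 85/2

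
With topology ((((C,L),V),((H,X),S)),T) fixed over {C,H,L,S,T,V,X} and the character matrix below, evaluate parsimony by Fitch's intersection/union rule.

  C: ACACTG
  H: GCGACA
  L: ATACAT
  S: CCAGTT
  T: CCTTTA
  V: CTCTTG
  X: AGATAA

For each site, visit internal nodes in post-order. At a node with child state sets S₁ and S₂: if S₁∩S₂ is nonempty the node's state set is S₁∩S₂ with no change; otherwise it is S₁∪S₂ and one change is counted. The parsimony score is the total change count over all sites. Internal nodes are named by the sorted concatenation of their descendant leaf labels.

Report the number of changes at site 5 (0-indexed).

3

site 0, node CL: C={A} ∩ L={A} → {A} (+0)
site 0, node CLV: CL={A} ∪ V={C} → {A,C} (+1)
site 0, node HX: H={G} ∪ X={A} → {A,G} (+1)
site 0, node HSX: HX={A,G} ∪ S={C} → {A,C,G} (+1)
site 0, node CHLSVX: CLV={A,C} ∩ HSX={A,C,G} → {A,C} (+0)
site 0, node CHLSTVX: CHLSVX={A,C} ∩ T={C} → {C} (+0)
site 1, node CL: C={C} ∪ L={T} → {C,T} (+1)
site 1, node CLV: CL={C,T} ∩ V={T} → {T} (+0)
site 1, node HX: H={C} ∪ X={G} → {C,G} (+1)
site 1, node HSX: HX={C,G} ∩ S={C} → {C} (+0)
site 1, node CHLSVX: CLV={T} ∪ HSX={C} → {C,T} (+1)
site 1, node CHLSTVX: CHLSVX={C,T} ∩ T={C} → {C} (+0)
site 2, node CL: C={A} ∩ L={A} → {A} (+0)
site 2, node CLV: CL={A} ∪ V={C} → {A,C} (+1)
site 2, node HX: H={G} ∪ X={A} → {A,G} (+1)
site 2, node HSX: HX={A,G} ∩ S={A} → {A} (+0)
site 2, node CHLSVX: CLV={A,C} ∩ HSX={A} → {A} (+0)
site 2, node CHLSTVX: CHLSVX={A} ∪ T={T} → {A,T} (+1)
site 3, node CL: C={C} ∩ L={C} → {C} (+0)
site 3, node CLV: CL={C} ∪ V={T} → {C,T} (+1)
site 3, node HX: H={A} ∪ X={T} → {A,T} (+1)
site 3, node HSX: HX={A,T} ∪ S={G} → {A,G,T} (+1)
site 3, node CHLSVX: CLV={C,T} ∩ HSX={A,G,T} → {T} (+0)
site 3, node CHLSTVX: CHLSVX={T} ∩ T={T} → {T} (+0)
site 4, node CL: C={T} ∪ L={A} → {A,T} (+1)
site 4, node CLV: CL={A,T} ∩ V={T} → {T} (+0)
site 4, node HX: H={C} ∪ X={A} → {A,C} (+1)
site 4, node HSX: HX={A,C} ∪ S={T} → {A,C,T} (+1)
site 4, node CHLSVX: CLV={T} ∩ HSX={A,C,T} → {T} (+0)
site 4, node CHLSTVX: CHLSVX={T} ∩ T={T} → {T} (+0)
site 5, node CL: C={G} ∪ L={T} → {G,T} (+1)
site 5, node CLV: CL={G,T} ∩ V={G} → {G} (+0)
site 5, node HX: H={A} ∩ X={A} → {A} (+0)
site 5, node HSX: HX={A} ∪ S={T} → {A,T} (+1)
site 5, node CHLSVX: CLV={G} ∪ HSX={A,T} → {A,G,T} (+1)
site 5, node CHLSTVX: CHLSVX={A,G,T} ∩ T={A} → {A} (+0)
per-site changes: [3, 3, 3, 3, 3, 3]; total = 18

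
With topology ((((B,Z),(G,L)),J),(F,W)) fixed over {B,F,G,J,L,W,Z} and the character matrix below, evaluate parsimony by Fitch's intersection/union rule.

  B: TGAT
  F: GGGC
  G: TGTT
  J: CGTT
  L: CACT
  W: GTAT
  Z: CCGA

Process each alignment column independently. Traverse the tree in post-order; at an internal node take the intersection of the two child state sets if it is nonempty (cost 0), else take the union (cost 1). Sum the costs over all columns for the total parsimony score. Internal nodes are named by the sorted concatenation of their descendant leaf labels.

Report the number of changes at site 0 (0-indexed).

3

site 0, node BZ: B={T} ∪ Z={C} → {C,T} (+1)
site 0, node GL: G={T} ∪ L={C} → {C,T} (+1)
site 0, node BGLZ: BZ={C,T} ∩ GL={C,T} → {C,T} (+0)
site 0, node BGJLZ: BGLZ={C,T} ∩ J={C} → {C} (+0)
site 0, node FW: F={G} ∩ W={G} → {G} (+0)
site 0, node BFGJLWZ: BGJLZ={C} ∪ FW={G} → {C,G} (+1)
site 1, node BZ: B={G} ∪ Z={C} → {C,G} (+1)
site 1, node GL: G={G} ∪ L={A} → {A,G} (+1)
site 1, node BGLZ: BZ={C,G} ∩ GL={A,G} → {G} (+0)
site 1, node BGJLZ: BGLZ={G} ∩ J={G} → {G} (+0)
site 1, node FW: F={G} ∪ W={T} → {G,T} (+1)
site 1, node BFGJLWZ: BGJLZ={G} ∩ FW={G,T} → {G} (+0)
site 2, node BZ: B={A} ∪ Z={G} → {A,G} (+1)
site 2, node GL: G={T} ∪ L={C} → {C,T} (+1)
site 2, node BGLZ: BZ={A,G} ∪ GL={C,T} → {A,C,G,T} (+1)
site 2, node BGJLZ: BGLZ={A,C,G,T} ∩ J={T} → {T} (+0)
site 2, node FW: F={G} ∪ W={A} → {A,G} (+1)
site 2, node BFGJLWZ: BGJLZ={T} ∪ FW={A,G} → {A,G,T} (+1)
site 3, node BZ: B={T} ∪ Z={A} → {A,T} (+1)
site 3, node GL: G={T} ∩ L={T} → {T} (+0)
site 3, node BGLZ: BZ={A,T} ∩ GL={T} → {T} (+0)
site 3, node BGJLZ: BGLZ={T} ∩ J={T} → {T} (+0)
site 3, node FW: F={C} ∪ W={T} → {C,T} (+1)
site 3, node BFGJLWZ: BGJLZ={T} ∩ FW={C,T} → {T} (+0)
per-site changes: [3, 3, 5, 2]; total = 13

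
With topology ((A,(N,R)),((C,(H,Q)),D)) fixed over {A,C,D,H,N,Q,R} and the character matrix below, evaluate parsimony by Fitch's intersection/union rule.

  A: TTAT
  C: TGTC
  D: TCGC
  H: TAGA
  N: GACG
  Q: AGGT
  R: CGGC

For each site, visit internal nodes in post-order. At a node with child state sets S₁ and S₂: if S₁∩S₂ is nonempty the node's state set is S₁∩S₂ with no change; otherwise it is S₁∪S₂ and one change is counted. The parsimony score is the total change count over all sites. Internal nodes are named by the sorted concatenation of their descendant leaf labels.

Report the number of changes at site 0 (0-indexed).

3

[col 0] NR: children N:{G}, R:{C} ∪→ {C,G}; cost 1
[col 0] ANR: children A:{T}, NR:{C,G} ∪→ {C,G,T}; cost 1
[col 0] HQ: children H:{T}, Q:{A} ∪→ {A,T}; cost 1
[col 0] CHQ: children C:{T}, HQ:{A,T} ∩→ {T}; cost 0
[col 0] CDHQ: children CHQ:{T}, D:{T} ∩→ {T}; cost 0
[col 0] ACDHNQR: children ANR:{C,G,T}, CDHQ:{T} ∩→ {T}; cost 0
[col 1] NR: children N:{A}, R:{G} ∪→ {A,G}; cost 1
[col 1] ANR: children A:{T}, NR:{A,G} ∪→ {A,G,T}; cost 1
[col 1] HQ: children H:{A}, Q:{G} ∪→ {A,G}; cost 1
[col 1] CHQ: children C:{G}, HQ:{A,G} ∩→ {G}; cost 0
[col 1] CDHQ: children CHQ:{G}, D:{C} ∪→ {C,G}; cost 1
[col 1] ACDHNQR: children ANR:{A,G,T}, CDHQ:{C,G} ∩→ {G}; cost 0
[col 2] NR: children N:{C}, R:{G} ∪→ {C,G}; cost 1
[col 2] ANR: children A:{A}, NR:{C,G} ∪→ {A,C,G}; cost 1
[col 2] HQ: children H:{G}, Q:{G} ∩→ {G}; cost 0
[col 2] CHQ: children C:{T}, HQ:{G} ∪→ {G,T}; cost 1
[col 2] CDHQ: children CHQ:{G,T}, D:{G} ∩→ {G}; cost 0
[col 2] ACDHNQR: children ANR:{A,C,G}, CDHQ:{G} ∩→ {G}; cost 0
[col 3] NR: children N:{G}, R:{C} ∪→ {C,G}; cost 1
[col 3] ANR: children A:{T}, NR:{C,G} ∪→ {C,G,T}; cost 1
[col 3] HQ: children H:{A}, Q:{T} ∪→ {A,T}; cost 1
[col 3] CHQ: children C:{C}, HQ:{A,T} ∪→ {A,C,T}; cost 1
[col 3] CDHQ: children CHQ:{A,C,T}, D:{C} ∩→ {C}; cost 0
[col 3] ACDHNQR: children ANR:{C,G,T}, CDHQ:{C} ∩→ {C}; cost 0
per-site changes: [3, 4, 3, 4]; total = 14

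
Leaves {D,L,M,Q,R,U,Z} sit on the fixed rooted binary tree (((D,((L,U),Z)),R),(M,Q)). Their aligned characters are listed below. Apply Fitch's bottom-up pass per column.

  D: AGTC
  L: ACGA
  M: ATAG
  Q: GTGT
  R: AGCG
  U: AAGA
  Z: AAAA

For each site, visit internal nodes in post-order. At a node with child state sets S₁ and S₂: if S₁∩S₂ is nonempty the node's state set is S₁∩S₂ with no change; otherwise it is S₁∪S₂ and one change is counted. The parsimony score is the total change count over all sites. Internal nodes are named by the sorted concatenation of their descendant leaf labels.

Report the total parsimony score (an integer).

LU@0: {A} ∩ {A} = {A} (intersection, +0)
LUZ@0: {A} ∩ {A} = {A} (intersection, +0)
DLUZ@0: {A} ∩ {A} = {A} (intersection, +0)
DLRUZ@0: {A} ∩ {A} = {A} (intersection, +0)
MQ@0: {A} ∪ {G} = {A,G} (union, +1)
DLMQRUZ@0: {A} ∩ {A,G} = {A} (intersection, +0)
LU@1: {C} ∪ {A} = {A,C} (union, +1)
LUZ@1: {A,C} ∩ {A} = {A} (intersection, +0)
DLUZ@1: {G} ∪ {A} = {A,G} (union, +1)
DLRUZ@1: {A,G} ∩ {G} = {G} (intersection, +0)
MQ@1: {T} ∩ {T} = {T} (intersection, +0)
DLMQRUZ@1: {G} ∪ {T} = {G,T} (union, +1)
LU@2: {G} ∩ {G} = {G} (intersection, +0)
LUZ@2: {G} ∪ {A} = {A,G} (union, +1)
DLUZ@2: {T} ∪ {A,G} = {A,G,T} (union, +1)
DLRUZ@2: {A,G,T} ∪ {C} = {A,C,G,T} (union, +1)
MQ@2: {A} ∪ {G} = {A,G} (union, +1)
DLMQRUZ@2: {A,C,G,T} ∩ {A,G} = {A,G} (intersection, +0)
LU@3: {A} ∩ {A} = {A} (intersection, +0)
LUZ@3: {A} ∩ {A} = {A} (intersection, +0)
DLUZ@3: {C} ∪ {A} = {A,C} (union, +1)
DLRUZ@3: {A,C} ∪ {G} = {A,C,G} (union, +1)
MQ@3: {G} ∪ {T} = {G,T} (union, +1)
DLMQRUZ@3: {A,C,G} ∩ {G,T} = {G} (intersection, +0)
per-site changes: [1, 3, 4, 3]; total = 11

11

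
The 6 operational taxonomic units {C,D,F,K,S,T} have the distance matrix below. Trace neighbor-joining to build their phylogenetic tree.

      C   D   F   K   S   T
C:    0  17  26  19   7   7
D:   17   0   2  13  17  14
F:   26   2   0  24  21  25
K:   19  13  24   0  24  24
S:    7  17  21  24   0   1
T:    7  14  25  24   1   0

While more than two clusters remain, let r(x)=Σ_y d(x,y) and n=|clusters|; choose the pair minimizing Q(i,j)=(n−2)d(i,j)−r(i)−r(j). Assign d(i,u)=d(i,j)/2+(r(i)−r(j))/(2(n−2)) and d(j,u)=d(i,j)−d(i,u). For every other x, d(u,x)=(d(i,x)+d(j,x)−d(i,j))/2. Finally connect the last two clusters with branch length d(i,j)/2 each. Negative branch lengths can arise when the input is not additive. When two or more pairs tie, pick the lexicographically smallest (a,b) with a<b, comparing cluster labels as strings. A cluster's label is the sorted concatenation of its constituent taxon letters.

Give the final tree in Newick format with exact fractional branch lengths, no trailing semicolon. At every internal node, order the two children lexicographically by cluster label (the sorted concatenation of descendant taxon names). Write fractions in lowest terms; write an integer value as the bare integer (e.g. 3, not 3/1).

iteration 1: select D,F (d=2, Q=-153); attach at lengths (-27/8, 43/8); label the merged cluster DF
  updated: d(C,DF)=41/2, d(DF,K)=35/2, d(DF,S)=18, d(DF,T)=37/2
iteration 2: select DF,K (d=35/2, Q=-213/2); attach at lengths (85/12, 125/12); label the merged cluster DFK
  updated: d(C,DFK)=11, d(DFK,S)=49/4, d(DFK,T)=25/2
iteration 3: select C,DFK (d=11, Q=-155/4); attach at lengths (45/16, 131/16); label the merged cluster CDFK
  updated: d(CDFK,S)=33/8, d(CDFK,T)=17/4
iteration 4: select CDFK,S (d=33/8, Q=-75/8); attach at lengths (59/16, 7/16); label the merged cluster CDFKS
  updated: d(CDFKS,T)=9/16
iteration 5: select CDFKS,T (d=9/16); attach at lengths (9/32, 9/32); label the merged cluster CDFKST
final tree: (((C:45/16,((D:-27/8,F:43/8):85/12,K:125/12):131/16):59/16,S:7/16):9/32,T:9/32)
total length: 563/16

(((C:45/16,((D:-27/8,F:43/8):85/12,K:125/12):131/16):59/16,S:7/16):9/32,T:9/32)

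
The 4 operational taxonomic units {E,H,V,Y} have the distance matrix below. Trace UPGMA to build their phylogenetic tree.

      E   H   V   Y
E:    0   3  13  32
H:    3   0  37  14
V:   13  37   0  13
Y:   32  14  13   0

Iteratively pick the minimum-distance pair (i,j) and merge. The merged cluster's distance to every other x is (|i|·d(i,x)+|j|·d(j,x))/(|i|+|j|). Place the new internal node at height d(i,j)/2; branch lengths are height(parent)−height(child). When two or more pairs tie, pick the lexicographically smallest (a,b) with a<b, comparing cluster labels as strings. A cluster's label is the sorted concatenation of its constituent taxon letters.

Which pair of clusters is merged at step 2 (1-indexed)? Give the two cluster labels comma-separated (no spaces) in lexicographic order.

step 1: merge (E,H) at d=3; branch lengths E→3/2, H→3/2; new cluster EH
  updated: d(EH,V)=25, d(EH,Y)=23
step 2: merge (V,Y) at d=13; branch lengths V→13/2, Y→13/2; new cluster VY
  updated: d(EH,VY)=24
step 3: merge (EH,VY) at d=24; branch lengths EH→21/2, VY→11/2; new cluster EHVY
final tree: ((E:3/2,H:3/2):21/2,(V:13/2,Y:13/2):11/2)
total length: 32

V,Y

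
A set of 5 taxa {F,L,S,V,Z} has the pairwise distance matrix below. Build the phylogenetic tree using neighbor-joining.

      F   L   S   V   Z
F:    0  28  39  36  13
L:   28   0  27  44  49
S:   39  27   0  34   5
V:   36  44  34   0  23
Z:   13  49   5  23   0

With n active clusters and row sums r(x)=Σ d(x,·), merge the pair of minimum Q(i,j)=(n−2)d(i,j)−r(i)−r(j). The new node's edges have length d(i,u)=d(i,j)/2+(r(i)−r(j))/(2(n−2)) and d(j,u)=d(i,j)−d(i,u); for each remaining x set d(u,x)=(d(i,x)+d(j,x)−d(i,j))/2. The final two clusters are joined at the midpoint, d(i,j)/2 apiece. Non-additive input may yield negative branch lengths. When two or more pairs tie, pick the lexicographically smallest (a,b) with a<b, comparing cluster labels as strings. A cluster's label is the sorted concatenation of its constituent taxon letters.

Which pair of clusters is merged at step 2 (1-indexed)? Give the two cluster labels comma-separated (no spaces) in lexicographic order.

step 1: merge (F,L) at d=28, Q=-180; branch lengths F→26/3, L→58/3; new cluster FL
  updated: d(FL,S)=19, d(FL,V)=26, d(FL,Z)=17
step 2: merge (FL,V) at d=26, Q=-93; branch lengths FL→31/4, V→73/4; new cluster FLV
  updated: d(FLV,S)=27/2, d(FLV,Z)=7
step 3: merge (FLV,S) at d=27/2, Q=-51/2; branch lengths FLV→31/4, S→23/4; new cluster FLSV
  updated: d(FLSV,Z)=-3/4
step 4: merge (FLSV,Z) at d=-3/4; branch lengths FLSV→-3/8, Z→-3/8; new cluster FLSVZ
final tree: ((((F:26/3,L:58/3):31/4,V:73/4):31/4,S:23/4):-3/8,Z:-3/8)
total length: 267/4

FL,V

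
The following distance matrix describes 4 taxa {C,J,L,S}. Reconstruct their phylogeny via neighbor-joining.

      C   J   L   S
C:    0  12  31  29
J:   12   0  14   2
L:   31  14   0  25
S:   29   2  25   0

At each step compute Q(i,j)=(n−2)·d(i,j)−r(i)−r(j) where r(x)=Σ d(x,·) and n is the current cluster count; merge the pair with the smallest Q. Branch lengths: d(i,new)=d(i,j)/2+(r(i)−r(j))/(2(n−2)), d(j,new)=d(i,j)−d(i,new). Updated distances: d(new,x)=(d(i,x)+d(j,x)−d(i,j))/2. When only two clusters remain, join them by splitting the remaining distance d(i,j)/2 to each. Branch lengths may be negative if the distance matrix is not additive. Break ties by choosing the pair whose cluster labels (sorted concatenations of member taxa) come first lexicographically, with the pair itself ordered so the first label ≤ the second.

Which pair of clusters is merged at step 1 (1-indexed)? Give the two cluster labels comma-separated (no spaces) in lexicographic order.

iteration 1: select C,L (d=31, Q=-80); attach at lengths (16, 15); label the merged cluster CL
  updated: d(CL,J)=-5/2, d(CL,S)=23/2
iteration 2: select CL,J (d=-5/2, Q=-11); attach at lengths (7/2, -6); label the merged cluster CJL
  updated: d(CJL,S)=8
iteration 3: select CJL,S (d=8); attach at lengths (4, 4); label the merged cluster CJLS
final tree: (((C:16,L:15):7/2,J:-6):4,S:4)
total length: 73/2

C,L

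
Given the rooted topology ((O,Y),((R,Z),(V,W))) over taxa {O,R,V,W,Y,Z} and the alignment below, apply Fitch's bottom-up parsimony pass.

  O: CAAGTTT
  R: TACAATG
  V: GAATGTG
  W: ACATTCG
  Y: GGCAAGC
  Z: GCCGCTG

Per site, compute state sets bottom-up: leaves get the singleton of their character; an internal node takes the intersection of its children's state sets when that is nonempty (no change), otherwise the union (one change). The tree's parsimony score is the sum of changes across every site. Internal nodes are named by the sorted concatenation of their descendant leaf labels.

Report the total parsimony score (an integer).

19

[col 0] OY: children O:{C}, Y:{G} ∪→ {C,G}; cost 1
[col 0] RZ: children R:{T}, Z:{G} ∪→ {G,T}; cost 1
[col 0] VW: children V:{G}, W:{A} ∪→ {A,G}; cost 1
[col 0] RVWZ: children RZ:{G,T}, VW:{A,G} ∩→ {G}; cost 0
[col 0] ORVWYZ: children OY:{C,G}, RVWZ:{G} ∩→ {G}; cost 0
[col 1] OY: children O:{A}, Y:{G} ∪→ {A,G}; cost 1
[col 1] RZ: children R:{A}, Z:{C} ∪→ {A,C}; cost 1
[col 1] VW: children V:{A}, W:{C} ∪→ {A,C}; cost 1
[col 1] RVWZ: children RZ:{A,C}, VW:{A,C} ∩→ {A,C}; cost 0
[col 1] ORVWYZ: children OY:{A,G}, RVWZ:{A,C} ∩→ {A}; cost 0
[col 2] OY: children O:{A}, Y:{C} ∪→ {A,C}; cost 1
[col 2] RZ: children R:{C}, Z:{C} ∩→ {C}; cost 0
[col 2] VW: children V:{A}, W:{A} ∩→ {A}; cost 0
[col 2] RVWZ: children RZ:{C}, VW:{A} ∪→ {A,C}; cost 1
[col 2] ORVWYZ: children OY:{A,C}, RVWZ:{A,C} ∩→ {A,C}; cost 0
[col 3] OY: children O:{G}, Y:{A} ∪→ {A,G}; cost 1
[col 3] RZ: children R:{A}, Z:{G} ∪→ {A,G}; cost 1
[col 3] VW: children V:{T}, W:{T} ∩→ {T}; cost 0
[col 3] RVWZ: children RZ:{A,G}, VW:{T} ∪→ {A,G,T}; cost 1
[col 3] ORVWYZ: children OY:{A,G}, RVWZ:{A,G,T} ∩→ {A,G}; cost 0
[col 4] OY: children O:{T}, Y:{A} ∪→ {A,T}; cost 1
[col 4] RZ: children R:{A}, Z:{C} ∪→ {A,C}; cost 1
[col 4] VW: children V:{G}, W:{T} ∪→ {G,T}; cost 1
[col 4] RVWZ: children RZ:{A,C}, VW:{G,T} ∪→ {A,C,G,T}; cost 1
[col 4] ORVWYZ: children OY:{A,T}, RVWZ:{A,C,G,T} ∩→ {A,T}; cost 0
[col 5] OY: children O:{T}, Y:{G} ∪→ {G,T}; cost 1
[col 5] RZ: children R:{T}, Z:{T} ∩→ {T}; cost 0
[col 5] VW: children V:{T}, W:{C} ∪→ {C,T}; cost 1
[col 5] RVWZ: children RZ:{T}, VW:{C,T} ∩→ {T}; cost 0
[col 5] ORVWYZ: children OY:{G,T}, RVWZ:{T} ∩→ {T}; cost 0
[col 6] OY: children O:{T}, Y:{C} ∪→ {C,T}; cost 1
[col 6] RZ: children R:{G}, Z:{G} ∩→ {G}; cost 0
[col 6] VW: children V:{G}, W:{G} ∩→ {G}; cost 0
[col 6] RVWZ: children RZ:{G}, VW:{G} ∩→ {G}; cost 0
[col 6] ORVWYZ: children OY:{C,T}, RVWZ:{G} ∪→ {C,G,T}; cost 1
per-site changes: [3, 3, 2, 3, 4, 2, 2]; total = 19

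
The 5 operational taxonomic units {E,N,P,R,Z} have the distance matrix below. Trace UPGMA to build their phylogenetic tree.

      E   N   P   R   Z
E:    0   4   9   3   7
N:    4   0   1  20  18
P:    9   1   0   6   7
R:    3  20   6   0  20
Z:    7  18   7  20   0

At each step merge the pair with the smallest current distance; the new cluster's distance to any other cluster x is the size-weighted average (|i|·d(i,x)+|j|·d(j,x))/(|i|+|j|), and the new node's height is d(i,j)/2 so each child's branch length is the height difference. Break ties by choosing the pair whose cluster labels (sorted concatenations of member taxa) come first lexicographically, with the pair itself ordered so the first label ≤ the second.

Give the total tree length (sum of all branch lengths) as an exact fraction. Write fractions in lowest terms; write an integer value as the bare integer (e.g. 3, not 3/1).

159/8

1. join N+P (d=1) ⇒ NP; edges |N|=1/2, |P|=1/2
  updated: d(E,NP)=13/2, d(NP,R)=13, d(NP,Z)=25/2
2. join E+R (d=3) ⇒ ER; edges |E|=3/2, |R|=3/2
  updated: d(ER,NP)=39/4, d(ER,Z)=27/2
3. join ER+NP (d=39/4) ⇒ ENPR; edges |ER|=27/8, |NP|=35/8
  updated: d(ENPR,Z)=13
4. join ENPR+Z (d=13) ⇒ ENPRZ; edges |ENPR|=13/8, |Z|=13/2
final tree: (((E:3/2,R:3/2):27/8,(N:1/2,P:1/2):35/8):13/8,Z:13/2)
total length: 159/8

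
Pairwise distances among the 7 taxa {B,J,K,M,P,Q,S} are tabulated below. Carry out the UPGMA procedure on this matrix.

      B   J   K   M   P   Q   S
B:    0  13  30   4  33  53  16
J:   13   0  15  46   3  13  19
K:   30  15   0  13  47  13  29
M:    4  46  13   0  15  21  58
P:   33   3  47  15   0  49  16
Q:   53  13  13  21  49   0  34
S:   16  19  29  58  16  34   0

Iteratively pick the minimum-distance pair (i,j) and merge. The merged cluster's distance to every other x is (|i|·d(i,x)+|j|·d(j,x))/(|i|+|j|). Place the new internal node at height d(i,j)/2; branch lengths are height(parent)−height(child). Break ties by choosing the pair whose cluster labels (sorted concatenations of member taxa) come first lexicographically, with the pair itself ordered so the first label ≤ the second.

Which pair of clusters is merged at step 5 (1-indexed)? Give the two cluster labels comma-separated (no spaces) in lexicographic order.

iteration 1: select J,P (d=3); attach at lengths (3/2, 3/2); label the merged cluster JP
  updated: d(B,JP)=23, d(JP,K)=31, d(JP,M)=61/2, d(JP,Q)=31, d(JP,S)=35/2
iteration 2: select B,M (d=4); attach at lengths (2, 2); label the merged cluster BM
  updated: d(BM,JP)=107/4, d(BM,K)=43/2, d(BM,Q)=37, d(BM,S)=37
iteration 3: select K,Q (d=13); attach at lengths (13/2, 13/2); label the merged cluster KQ
  updated: d(BM,KQ)=117/4, d(JP,KQ)=31, d(KQ,S)=63/2
iteration 4: select JP,S (d=35/2); attach at lengths (29/4, 35/4); label the merged cluster JPS
  updated: d(BM,JPS)=181/6, d(JPS,KQ)=187/6
iteration 5: select BM,KQ (d=117/4); attach at lengths (101/8, 65/8); label the merged cluster BKMQ
  updated: d(BKMQ,JPS)=92/3
iteration 6: select BKMQ,JPS (d=92/3); attach at lengths (17/24, 79/12); label the merged cluster BJKMPQS
final tree: (((B:2,M:2):101/8,(K:13/2,Q:13/2):65/8):17/24,((J:3/2,P:3/2):29/4,S:35/4):79/12)
total length: 1537/24

BM,KQ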